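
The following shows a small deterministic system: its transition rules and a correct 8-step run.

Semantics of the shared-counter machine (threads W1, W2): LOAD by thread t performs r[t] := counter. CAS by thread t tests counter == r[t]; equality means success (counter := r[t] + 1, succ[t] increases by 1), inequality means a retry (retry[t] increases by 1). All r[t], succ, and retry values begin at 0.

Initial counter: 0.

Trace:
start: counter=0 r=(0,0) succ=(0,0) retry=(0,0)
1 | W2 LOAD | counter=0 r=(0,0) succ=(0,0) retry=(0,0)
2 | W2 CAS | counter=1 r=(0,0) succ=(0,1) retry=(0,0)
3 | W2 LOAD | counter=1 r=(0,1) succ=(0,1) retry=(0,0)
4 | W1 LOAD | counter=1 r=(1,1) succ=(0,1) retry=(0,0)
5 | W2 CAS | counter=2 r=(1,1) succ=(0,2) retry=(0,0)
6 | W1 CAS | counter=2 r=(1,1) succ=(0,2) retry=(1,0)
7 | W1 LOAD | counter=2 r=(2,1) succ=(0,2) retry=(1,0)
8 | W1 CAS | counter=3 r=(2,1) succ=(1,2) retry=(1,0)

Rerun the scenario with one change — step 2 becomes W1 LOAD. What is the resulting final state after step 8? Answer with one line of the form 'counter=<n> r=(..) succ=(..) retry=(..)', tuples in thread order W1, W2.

counter=2 r=(1,0) succ=(1,1) retry=(1,0)

(re-executing from step 2 with the substitution; state before step 2: counter=0 r=(0,0) succ=(0,0) retry=(0,0))
2 | W1 LOAD | counter=0 r=(0,0) succ=(0,0) retry=(0,0)
3 | W2 LOAD | counter=0 r=(0,0) succ=(0,0) retry=(0,0)
4 | W1 LOAD | counter=0 r=(0,0) succ=(0,0) retry=(0,0)
5 | W2 CAS | counter=1 r=(0,0) succ=(0,1) retry=(0,0)
6 | W1 CAS | counter=1 r=(0,0) succ=(0,1) retry=(1,0)
7 | W1 LOAD | counter=1 r=(1,0) succ=(0,1) retry=(1,0)
8 | W1 CAS | counter=2 r=(1,0) succ=(1,1) retry=(1,0)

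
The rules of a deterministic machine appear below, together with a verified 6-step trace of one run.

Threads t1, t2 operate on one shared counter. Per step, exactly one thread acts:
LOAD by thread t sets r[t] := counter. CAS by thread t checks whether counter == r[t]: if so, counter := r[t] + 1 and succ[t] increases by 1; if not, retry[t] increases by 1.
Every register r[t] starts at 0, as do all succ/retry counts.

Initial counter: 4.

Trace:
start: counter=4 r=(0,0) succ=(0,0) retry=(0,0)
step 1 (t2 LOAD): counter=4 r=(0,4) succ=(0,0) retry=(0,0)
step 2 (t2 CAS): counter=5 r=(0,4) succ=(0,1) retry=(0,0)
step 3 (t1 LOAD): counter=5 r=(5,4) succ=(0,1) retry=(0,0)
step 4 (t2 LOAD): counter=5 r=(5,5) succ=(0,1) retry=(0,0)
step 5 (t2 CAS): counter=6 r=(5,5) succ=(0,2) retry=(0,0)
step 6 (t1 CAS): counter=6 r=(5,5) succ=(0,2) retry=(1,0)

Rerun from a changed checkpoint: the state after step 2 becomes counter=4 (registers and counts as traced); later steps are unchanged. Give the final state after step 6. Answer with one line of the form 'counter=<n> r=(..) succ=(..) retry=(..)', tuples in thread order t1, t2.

counter=5 r=(4,4) succ=(0,2) retry=(1,0)

state after step 2 := counter=4 r=(0,4) succ=(0,1) retry=(0,0)
step 3 (t1 LOAD): counter=4 r=(4,4) succ=(0,1) retry=(0,0)
step 4 (t2 LOAD): counter=4 r=(4,4) succ=(0,1) retry=(0,0)
step 5 (t2 CAS): counter=5 r=(4,4) succ=(0,2) retry=(0,0)
step 6 (t1 CAS): counter=5 r=(4,4) succ=(0,2) retry=(1,0)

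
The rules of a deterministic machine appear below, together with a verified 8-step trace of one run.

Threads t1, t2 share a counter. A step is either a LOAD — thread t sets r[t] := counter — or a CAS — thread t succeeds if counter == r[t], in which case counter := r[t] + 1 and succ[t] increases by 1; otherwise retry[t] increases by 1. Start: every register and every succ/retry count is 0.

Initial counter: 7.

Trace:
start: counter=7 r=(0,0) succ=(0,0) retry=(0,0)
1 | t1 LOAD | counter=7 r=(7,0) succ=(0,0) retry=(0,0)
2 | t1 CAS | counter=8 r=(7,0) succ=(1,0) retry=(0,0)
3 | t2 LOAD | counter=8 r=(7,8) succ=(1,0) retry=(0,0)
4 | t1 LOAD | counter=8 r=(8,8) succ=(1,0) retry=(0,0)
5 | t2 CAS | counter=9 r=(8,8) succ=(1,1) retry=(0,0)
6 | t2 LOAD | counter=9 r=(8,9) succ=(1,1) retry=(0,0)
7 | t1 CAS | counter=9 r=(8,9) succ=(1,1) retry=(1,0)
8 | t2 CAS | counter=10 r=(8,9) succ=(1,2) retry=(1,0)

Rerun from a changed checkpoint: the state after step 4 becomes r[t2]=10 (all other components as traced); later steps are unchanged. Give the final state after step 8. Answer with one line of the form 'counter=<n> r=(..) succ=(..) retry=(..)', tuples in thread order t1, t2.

counter=9 r=(8,8) succ=(2,0) retry=(0,2)

state after step 4 := counter=8 r=(8,10) succ=(1,0) retry=(0,0)
5 | t2 CAS | counter=8 r=(8,10) succ=(1,0) retry=(0,1)
6 | t2 LOAD | counter=8 r=(8,8) succ=(1,0) retry=(0,1)
7 | t1 CAS | counter=9 r=(8,8) succ=(2,0) retry=(0,1)
8 | t2 CAS | counter=9 r=(8,8) succ=(2,0) retry=(0,2)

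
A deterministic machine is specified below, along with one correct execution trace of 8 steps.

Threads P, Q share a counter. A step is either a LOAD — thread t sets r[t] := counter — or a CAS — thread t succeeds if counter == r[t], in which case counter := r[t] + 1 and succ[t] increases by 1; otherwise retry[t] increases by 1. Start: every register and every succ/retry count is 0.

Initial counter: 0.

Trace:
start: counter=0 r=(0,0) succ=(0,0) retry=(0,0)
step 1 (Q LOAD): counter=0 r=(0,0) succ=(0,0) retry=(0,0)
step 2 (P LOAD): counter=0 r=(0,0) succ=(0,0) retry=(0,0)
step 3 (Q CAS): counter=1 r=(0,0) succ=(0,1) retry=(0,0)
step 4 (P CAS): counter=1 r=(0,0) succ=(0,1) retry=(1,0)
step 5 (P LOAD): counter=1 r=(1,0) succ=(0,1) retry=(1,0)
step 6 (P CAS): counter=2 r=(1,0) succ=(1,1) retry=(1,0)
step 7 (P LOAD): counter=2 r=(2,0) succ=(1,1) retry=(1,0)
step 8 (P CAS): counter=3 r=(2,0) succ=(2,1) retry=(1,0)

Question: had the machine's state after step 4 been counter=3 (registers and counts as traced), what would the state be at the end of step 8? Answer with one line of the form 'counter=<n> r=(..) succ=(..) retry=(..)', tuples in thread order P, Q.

state after step 4 := counter=3 r=(0,0) succ=(0,1) retry=(1,0)
step 5 (P LOAD): counter=3 r=(3,0) succ=(0,1) retry=(1,0)
step 6 (P CAS): counter=4 r=(3,0) succ=(1,1) retry=(1,0)
step 7 (P LOAD): counter=4 r=(4,0) succ=(1,1) retry=(1,0)
step 8 (P CAS): counter=5 r=(4,0) succ=(2,1) retry=(1,0)

counter=5 r=(4,0) succ=(2,1) retry=(1,0)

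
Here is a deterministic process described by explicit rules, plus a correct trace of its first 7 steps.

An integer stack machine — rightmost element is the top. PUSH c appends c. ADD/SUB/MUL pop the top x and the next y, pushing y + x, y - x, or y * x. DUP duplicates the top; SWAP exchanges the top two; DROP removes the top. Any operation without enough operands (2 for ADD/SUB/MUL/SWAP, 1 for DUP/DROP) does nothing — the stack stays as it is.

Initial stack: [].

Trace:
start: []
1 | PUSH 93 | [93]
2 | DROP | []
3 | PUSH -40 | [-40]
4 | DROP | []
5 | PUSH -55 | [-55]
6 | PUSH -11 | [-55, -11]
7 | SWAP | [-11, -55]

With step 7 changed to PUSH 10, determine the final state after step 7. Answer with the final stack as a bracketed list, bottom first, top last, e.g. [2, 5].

(re-executing from step 7 with the substitution; state before step 7: [-55, -11])
7 | PUSH 10 | [-55, -11, 10]

[-55, -11, 10]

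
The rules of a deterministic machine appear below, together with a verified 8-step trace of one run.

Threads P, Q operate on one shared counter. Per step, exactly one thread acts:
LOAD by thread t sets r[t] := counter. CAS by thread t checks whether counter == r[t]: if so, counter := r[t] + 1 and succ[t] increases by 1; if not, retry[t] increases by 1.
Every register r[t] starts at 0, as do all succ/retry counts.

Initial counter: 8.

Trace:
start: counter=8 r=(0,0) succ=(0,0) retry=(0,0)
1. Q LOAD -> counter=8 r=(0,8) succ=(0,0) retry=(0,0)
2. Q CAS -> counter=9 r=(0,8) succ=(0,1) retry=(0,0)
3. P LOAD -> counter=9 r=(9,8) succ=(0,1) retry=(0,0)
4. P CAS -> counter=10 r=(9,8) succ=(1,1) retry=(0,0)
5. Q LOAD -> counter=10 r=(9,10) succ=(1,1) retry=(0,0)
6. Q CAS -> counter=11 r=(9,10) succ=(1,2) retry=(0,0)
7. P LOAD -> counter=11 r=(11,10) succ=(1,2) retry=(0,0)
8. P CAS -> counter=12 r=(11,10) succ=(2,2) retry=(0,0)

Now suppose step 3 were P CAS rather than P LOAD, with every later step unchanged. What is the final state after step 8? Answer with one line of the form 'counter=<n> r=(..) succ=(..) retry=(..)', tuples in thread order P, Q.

(re-executing from step 3 with the substitution; state before step 3: counter=9 r=(0,8) succ=(0,1) retry=(0,0))
3. P CAS -> counter=9 r=(0,8) succ=(0,1) retry=(1,0)
4. P CAS -> counter=9 r=(0,8) succ=(0,1) retry=(2,0)
5. Q LOAD -> counter=9 r=(0,9) succ=(0,1) retry=(2,0)
6. Q CAS -> counter=10 r=(0,9) succ=(0,2) retry=(2,0)
7. P LOAD -> counter=10 r=(10,9) succ=(0,2) retry=(2,0)
8. P CAS -> counter=11 r=(10,9) succ=(1,2) retry=(2,0)

counter=11 r=(10,9) succ=(1,2) retry=(2,0)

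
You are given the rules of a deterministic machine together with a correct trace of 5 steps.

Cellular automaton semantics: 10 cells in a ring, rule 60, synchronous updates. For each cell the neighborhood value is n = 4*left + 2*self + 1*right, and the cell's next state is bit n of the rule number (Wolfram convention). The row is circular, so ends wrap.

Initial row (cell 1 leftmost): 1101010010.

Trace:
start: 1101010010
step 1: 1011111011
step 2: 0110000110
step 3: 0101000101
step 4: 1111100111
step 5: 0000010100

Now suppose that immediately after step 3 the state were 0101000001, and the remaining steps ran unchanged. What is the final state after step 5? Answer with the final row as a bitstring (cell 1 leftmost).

0000010001

state after step 3 := 0101000001
step 4: 1111100001
step 5: 0000010001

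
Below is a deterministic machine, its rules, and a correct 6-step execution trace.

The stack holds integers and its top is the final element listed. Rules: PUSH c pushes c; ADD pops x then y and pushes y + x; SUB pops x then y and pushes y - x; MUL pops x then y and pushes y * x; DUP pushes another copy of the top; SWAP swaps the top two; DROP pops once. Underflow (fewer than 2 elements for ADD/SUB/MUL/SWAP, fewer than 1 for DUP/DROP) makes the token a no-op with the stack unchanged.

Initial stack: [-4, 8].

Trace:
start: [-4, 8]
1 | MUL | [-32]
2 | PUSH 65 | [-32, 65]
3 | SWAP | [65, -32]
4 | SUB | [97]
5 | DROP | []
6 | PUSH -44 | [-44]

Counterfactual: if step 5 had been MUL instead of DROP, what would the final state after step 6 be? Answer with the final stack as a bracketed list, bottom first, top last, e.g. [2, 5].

(re-executing from step 5 with the substitution; state before step 5: [97])
5 | MUL | [97]
6 | PUSH -44 | [97, -44]

[97, -44]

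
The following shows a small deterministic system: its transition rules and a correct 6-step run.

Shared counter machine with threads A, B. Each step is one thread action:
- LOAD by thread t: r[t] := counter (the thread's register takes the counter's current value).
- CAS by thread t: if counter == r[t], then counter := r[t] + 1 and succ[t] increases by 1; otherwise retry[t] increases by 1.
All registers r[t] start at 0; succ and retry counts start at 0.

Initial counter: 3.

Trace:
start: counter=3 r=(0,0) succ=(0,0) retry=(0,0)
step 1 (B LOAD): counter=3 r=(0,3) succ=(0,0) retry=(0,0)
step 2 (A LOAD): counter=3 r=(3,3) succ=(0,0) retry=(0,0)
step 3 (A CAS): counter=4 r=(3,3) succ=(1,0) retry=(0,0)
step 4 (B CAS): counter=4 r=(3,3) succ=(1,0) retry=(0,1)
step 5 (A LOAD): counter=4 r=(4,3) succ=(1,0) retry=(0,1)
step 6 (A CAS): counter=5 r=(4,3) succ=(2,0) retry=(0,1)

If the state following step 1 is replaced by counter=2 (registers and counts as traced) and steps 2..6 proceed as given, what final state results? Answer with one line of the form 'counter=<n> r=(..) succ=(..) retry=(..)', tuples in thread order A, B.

state after step 1 := counter=2 r=(0,3) succ=(0,0) retry=(0,0)
step 2 (A LOAD): counter=2 r=(2,3) succ=(0,0) retry=(0,0)
step 3 (A CAS): counter=3 r=(2,3) succ=(1,0) retry=(0,0)
step 4 (B CAS): counter=4 r=(2,3) succ=(1,1) retry=(0,0)
step 5 (A LOAD): counter=4 r=(4,3) succ=(1,1) retry=(0,0)
step 6 (A CAS): counter=5 r=(4,3) succ=(2,1) retry=(0,0)

counter=5 r=(4,3) succ=(2,1) retry=(0,0)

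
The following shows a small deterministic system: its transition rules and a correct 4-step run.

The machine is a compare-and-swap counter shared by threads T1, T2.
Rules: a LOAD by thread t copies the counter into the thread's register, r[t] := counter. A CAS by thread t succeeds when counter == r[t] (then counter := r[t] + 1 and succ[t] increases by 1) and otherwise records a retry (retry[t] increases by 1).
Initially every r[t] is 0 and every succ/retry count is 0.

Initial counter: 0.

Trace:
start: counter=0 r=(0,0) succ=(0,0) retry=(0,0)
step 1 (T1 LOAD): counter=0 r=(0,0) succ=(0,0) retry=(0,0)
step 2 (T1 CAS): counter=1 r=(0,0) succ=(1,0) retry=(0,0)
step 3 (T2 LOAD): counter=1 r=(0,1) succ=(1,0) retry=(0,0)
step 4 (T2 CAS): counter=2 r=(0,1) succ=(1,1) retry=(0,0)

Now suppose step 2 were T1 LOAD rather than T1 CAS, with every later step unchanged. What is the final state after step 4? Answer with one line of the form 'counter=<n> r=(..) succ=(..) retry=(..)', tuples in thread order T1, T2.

counter=1 r=(0,0) succ=(0,1) retry=(0,0)

(re-executing from step 2 with the substitution; state before step 2: counter=0 r=(0,0) succ=(0,0) retry=(0,0))
step 2 (T1 LOAD): counter=0 r=(0,0) succ=(0,0) retry=(0,0)
step 3 (T2 LOAD): counter=0 r=(0,0) succ=(0,0) retry=(0,0)
step 4 (T2 CAS): counter=1 r=(0,0) succ=(0,1) retry=(0,0)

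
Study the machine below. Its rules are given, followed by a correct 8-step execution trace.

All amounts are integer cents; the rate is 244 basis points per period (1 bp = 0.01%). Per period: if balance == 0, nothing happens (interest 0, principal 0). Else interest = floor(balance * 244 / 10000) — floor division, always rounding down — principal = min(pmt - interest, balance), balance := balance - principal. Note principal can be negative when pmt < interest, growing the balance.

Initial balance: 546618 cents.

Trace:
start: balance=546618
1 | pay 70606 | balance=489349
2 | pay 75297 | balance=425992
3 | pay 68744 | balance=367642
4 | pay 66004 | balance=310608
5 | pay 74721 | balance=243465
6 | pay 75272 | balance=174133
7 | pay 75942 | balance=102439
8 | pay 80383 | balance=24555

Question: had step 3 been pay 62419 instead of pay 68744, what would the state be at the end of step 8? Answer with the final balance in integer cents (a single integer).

(re-executing from step 3 with the substitution; state before step 3: balance=425992)
3 | pay 62419 | balance=373967
4 | pay 66004 | balance=317087
5 | pay 74721 | balance=250102
6 | pay 75272 | balance=180932
7 | pay 75942 | balance=109404
8 | pay 80383 | balance=31690

31690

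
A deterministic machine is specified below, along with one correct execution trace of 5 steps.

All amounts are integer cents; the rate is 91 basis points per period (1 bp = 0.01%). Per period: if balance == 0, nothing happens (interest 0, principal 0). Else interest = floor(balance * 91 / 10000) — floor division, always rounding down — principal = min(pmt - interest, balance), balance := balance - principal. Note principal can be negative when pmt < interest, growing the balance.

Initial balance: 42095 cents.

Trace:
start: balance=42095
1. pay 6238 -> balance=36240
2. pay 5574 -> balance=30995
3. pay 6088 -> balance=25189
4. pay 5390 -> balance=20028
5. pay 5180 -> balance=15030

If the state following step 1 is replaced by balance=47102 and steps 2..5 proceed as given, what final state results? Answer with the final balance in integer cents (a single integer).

26291

state after step 1 := balance=47102
2. pay 5574 -> balance=41956
3. pay 6088 -> balance=36249
4. pay 5390 -> balance=31188
5. pay 5180 -> balance=26291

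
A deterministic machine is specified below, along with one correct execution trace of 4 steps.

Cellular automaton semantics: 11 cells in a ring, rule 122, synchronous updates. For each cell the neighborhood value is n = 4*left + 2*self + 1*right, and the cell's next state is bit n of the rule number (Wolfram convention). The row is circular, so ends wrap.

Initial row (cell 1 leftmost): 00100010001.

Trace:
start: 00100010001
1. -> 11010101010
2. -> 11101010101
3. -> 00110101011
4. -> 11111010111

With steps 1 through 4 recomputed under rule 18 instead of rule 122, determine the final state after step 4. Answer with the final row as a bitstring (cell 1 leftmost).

(re-executing steps 1..4 under rule 18; state before step 1: 00100010001)
1. -> 11010101010
2. -> 00000000000
3. -> 00000000000
4. -> 00000000000

00000000000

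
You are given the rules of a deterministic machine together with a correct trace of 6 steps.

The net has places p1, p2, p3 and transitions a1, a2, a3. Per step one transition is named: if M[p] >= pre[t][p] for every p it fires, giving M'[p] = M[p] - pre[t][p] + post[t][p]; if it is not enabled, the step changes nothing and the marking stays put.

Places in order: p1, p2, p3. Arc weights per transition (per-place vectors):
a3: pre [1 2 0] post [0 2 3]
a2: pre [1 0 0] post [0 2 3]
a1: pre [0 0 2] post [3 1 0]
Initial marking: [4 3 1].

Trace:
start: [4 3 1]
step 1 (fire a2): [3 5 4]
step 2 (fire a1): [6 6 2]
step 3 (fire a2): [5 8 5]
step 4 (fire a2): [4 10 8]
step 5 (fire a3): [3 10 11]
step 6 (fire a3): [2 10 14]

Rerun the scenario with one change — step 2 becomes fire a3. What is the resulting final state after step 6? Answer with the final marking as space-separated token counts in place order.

(re-executing from step 2 with the substitution; state before step 2: [3 5 4])
step 2 (fire a3): [2 5 7]
step 3 (fire a2): [1 7 10]
step 4 (fire a2): [0 9 13]
step 5 (fire a3): [0 9 13]
step 6 (fire a3): [0 9 13]

0 9 13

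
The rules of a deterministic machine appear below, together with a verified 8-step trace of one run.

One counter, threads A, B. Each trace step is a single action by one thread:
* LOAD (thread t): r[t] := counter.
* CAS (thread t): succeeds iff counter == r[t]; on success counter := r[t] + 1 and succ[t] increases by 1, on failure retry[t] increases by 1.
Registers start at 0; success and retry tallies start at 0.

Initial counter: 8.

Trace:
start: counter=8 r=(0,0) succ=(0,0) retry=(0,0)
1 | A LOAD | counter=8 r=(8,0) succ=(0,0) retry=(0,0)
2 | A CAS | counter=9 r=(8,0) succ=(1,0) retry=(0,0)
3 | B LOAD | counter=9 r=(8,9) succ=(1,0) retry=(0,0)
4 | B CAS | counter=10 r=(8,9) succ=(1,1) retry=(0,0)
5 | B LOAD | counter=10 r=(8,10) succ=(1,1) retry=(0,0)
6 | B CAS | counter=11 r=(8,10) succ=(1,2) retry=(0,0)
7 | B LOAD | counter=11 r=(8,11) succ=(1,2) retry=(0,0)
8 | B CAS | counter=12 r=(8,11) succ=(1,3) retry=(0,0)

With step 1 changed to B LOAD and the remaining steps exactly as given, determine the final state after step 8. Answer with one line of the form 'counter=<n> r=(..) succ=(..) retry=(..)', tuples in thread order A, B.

counter=11 r=(0,10) succ=(0,3) retry=(1,0)

(re-executing from step 1 with the substitution; state before step 1: counter=8 r=(0,0) succ=(0,0) retry=(0,0))
1 | B LOAD | counter=8 r=(0,8) succ=(0,0) retry=(0,0)
2 | A CAS | counter=8 r=(0,8) succ=(0,0) retry=(1,0)
3 | B LOAD | counter=8 r=(0,8) succ=(0,0) retry=(1,0)
4 | B CAS | counter=9 r=(0,8) succ=(0,1) retry=(1,0)
5 | B LOAD | counter=9 r=(0,9) succ=(0,1) retry=(1,0)
6 | B CAS | counter=10 r=(0,9) succ=(0,2) retry=(1,0)
7 | B LOAD | counter=10 r=(0,10) succ=(0,2) retry=(1,0)
8 | B CAS | counter=11 r=(0,10) succ=(0,3) retry=(1,0)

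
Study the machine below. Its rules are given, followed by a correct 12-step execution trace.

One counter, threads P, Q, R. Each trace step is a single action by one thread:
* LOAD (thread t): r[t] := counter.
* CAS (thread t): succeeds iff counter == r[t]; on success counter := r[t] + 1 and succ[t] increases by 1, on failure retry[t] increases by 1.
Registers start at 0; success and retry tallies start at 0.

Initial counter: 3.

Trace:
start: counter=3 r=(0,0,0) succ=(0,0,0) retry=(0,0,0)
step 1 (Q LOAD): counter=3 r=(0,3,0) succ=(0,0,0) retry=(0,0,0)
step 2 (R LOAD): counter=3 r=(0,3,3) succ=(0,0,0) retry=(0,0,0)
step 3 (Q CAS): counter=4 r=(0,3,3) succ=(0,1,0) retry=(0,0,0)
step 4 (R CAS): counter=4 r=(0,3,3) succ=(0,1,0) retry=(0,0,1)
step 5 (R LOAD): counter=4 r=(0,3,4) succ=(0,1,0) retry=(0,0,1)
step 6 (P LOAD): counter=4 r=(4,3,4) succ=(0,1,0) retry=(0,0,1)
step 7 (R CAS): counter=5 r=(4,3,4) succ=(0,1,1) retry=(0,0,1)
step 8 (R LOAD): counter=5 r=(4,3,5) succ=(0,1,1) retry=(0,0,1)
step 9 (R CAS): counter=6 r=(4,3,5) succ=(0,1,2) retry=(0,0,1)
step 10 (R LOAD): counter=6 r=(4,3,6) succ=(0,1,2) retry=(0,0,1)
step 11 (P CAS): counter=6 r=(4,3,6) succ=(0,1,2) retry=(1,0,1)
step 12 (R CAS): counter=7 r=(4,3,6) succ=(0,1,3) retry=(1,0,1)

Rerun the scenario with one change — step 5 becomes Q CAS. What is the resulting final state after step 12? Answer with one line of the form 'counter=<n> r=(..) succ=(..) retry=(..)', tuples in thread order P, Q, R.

counter=6 r=(4,3,5) succ=(0,1,2) retry=(1,1,2)

(re-executing from step 5 with the substitution; state before step 5: counter=4 r=(0,3,3) succ=(0,1,0) retry=(0,0,1))
step 5 (Q CAS): counter=4 r=(0,3,3) succ=(0,1,0) retry=(0,1,1)
step 6 (P LOAD): counter=4 r=(4,3,3) succ=(0,1,0) retry=(0,1,1)
step 7 (R CAS): counter=4 r=(4,3,3) succ=(0,1,0) retry=(0,1,2)
step 8 (R LOAD): counter=4 r=(4,3,4) succ=(0,1,0) retry=(0,1,2)
step 9 (R CAS): counter=5 r=(4,3,4) succ=(0,1,1) retry=(0,1,2)
step 10 (R LOAD): counter=5 r=(4,3,5) succ=(0,1,1) retry=(0,1,2)
step 11 (P CAS): counter=5 r=(4,3,5) succ=(0,1,1) retry=(1,1,2)
step 12 (R CAS): counter=6 r=(4,3,5) succ=(0,1,2) retry=(1,1,2)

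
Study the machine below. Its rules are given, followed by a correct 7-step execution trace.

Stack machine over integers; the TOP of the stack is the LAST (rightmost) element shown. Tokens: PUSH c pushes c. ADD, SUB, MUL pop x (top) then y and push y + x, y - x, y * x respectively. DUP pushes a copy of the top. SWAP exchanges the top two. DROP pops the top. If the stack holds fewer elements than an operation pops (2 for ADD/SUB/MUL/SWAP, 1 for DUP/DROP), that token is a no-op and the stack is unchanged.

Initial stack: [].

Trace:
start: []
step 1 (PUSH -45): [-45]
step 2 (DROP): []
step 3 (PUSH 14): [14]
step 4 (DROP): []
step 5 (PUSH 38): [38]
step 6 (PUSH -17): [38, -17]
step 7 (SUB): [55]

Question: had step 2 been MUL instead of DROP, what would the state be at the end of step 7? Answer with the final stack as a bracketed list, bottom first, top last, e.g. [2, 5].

(re-executing from step 2 with the substitution; state before step 2: [-45])
step 2 (MUL): [-45]
step 3 (PUSH 14): [-45, 14]
step 4 (DROP): [-45]
step 5 (PUSH 38): [-45, 38]
step 6 (PUSH -17): [-45, 38, -17]
step 7 (SUB): [-45, 55]

[-45, 55]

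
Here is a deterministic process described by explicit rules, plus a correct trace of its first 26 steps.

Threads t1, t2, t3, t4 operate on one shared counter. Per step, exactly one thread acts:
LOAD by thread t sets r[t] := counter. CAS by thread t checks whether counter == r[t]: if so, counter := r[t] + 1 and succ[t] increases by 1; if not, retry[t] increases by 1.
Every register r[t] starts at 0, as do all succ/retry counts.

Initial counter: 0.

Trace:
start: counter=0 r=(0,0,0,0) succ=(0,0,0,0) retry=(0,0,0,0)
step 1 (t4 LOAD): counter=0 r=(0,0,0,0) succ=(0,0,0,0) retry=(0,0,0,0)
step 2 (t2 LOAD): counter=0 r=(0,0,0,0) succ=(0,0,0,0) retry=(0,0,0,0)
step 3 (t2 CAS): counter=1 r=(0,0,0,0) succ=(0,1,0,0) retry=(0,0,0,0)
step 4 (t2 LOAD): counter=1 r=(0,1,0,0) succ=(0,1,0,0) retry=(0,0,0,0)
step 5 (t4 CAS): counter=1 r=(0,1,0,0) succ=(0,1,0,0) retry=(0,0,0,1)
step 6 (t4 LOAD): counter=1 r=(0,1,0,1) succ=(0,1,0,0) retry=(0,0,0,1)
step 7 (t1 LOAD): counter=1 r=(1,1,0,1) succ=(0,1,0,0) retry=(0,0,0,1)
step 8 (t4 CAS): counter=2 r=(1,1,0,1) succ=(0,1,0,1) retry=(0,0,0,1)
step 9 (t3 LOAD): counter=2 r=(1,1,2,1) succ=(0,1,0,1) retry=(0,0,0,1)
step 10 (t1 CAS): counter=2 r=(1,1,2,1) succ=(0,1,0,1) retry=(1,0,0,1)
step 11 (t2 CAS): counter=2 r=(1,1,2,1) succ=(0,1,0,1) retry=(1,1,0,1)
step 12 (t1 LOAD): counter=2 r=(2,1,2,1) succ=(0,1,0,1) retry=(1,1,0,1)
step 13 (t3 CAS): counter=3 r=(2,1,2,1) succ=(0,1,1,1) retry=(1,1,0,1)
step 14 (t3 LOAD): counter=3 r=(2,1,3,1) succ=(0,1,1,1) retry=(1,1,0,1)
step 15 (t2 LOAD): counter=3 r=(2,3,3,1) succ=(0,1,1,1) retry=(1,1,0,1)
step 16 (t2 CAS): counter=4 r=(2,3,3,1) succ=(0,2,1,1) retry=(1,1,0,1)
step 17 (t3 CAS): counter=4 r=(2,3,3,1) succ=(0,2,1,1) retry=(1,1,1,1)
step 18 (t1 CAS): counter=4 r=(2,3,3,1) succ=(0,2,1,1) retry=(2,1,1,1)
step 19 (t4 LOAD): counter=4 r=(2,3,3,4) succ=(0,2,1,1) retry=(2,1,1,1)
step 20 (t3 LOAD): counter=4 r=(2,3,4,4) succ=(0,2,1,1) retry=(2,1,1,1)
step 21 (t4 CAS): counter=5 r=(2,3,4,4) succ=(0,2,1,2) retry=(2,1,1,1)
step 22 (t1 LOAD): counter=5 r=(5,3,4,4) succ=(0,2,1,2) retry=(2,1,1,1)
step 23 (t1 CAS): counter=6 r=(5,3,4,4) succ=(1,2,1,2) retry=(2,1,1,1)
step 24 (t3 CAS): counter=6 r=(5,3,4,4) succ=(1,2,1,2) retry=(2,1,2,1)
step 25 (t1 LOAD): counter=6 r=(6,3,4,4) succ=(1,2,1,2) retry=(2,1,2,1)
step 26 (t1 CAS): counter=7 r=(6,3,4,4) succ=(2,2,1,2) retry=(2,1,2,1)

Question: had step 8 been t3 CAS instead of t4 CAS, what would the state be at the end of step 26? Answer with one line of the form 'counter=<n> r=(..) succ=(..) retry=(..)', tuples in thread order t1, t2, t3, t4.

counter=6 r=(5,2,3,3) succ=(3,2,0,1) retry=(1,1,4,1)

(re-executing from step 8 with the substitution; state before step 8: counter=1 r=(1,1,0,1) succ=(0,1,0,0) retry=(0,0,0,1))
step 8 (t3 CAS): counter=1 r=(1,1,0,1) succ=(0,1,0,0) retry=(0,0,1,1)
step 9 (t3 LOAD): counter=1 r=(1,1,1,1) succ=(0,1,0,0) retry=(0,0,1,1)
step 10 (t1 CAS): counter=2 r=(1,1,1,1) succ=(1,1,0,0) retry=(0,0,1,1)
step 11 (t2 CAS): counter=2 r=(1,1,1,1) succ=(1,1,0,0) retry=(0,1,1,1)
step 12 (t1 LOAD): counter=2 r=(2,1,1,1) succ=(1,1,0,0) retry=(0,1,1,1)
step 13 (t3 CAS): counter=2 r=(2,1,1,1) succ=(1,1,0,0) retry=(0,1,2,1)
step 14 (t3 LOAD): counter=2 r=(2,1,2,1) succ=(1,1,0,0) retry=(0,1,2,1)
step 15 (t2 LOAD): counter=2 r=(2,2,2,1) succ=(1,1,0,0) retry=(0,1,2,1)
step 16 (t2 CAS): counter=3 r=(2,2,2,1) succ=(1,2,0,0) retry=(0,1,2,1)
step 17 (t3 CAS): counter=3 r=(2,2,2,1) succ=(1,2,0,0) retry=(0,1,3,1)
step 18 (t1 CAS): counter=3 r=(2,2,2,1) succ=(1,2,0,0) retry=(1,1,3,1)
step 19 (t4 LOAD): counter=3 r=(2,2,2,3) succ=(1,2,0,0) retry=(1,1,3,1)
step 20 (t3 LOAD): counter=3 r=(2,2,3,3) succ=(1,2,0,0) retry=(1,1,3,1)
step 21 (t4 CAS): counter=4 r=(2,2,3,3) succ=(1,2,0,1) retry=(1,1,3,1)
step 22 (t1 LOAD): counter=4 r=(4,2,3,3) succ=(1,2,0,1) retry=(1,1,3,1)
step 23 (t1 CAS): counter=5 r=(4,2,3,3) succ=(2,2,0,1) retry=(1,1,3,1)
step 24 (t3 CAS): counter=5 r=(4,2,3,3) succ=(2,2,0,1) retry=(1,1,4,1)
step 25 (t1 LOAD): counter=5 r=(5,2,3,3) succ=(2,2,0,1) retry=(1,1,4,1)
step 26 (t1 CAS): counter=6 r=(5,2,3,3) succ=(3,2,0,1) retry=(1,1,4,1)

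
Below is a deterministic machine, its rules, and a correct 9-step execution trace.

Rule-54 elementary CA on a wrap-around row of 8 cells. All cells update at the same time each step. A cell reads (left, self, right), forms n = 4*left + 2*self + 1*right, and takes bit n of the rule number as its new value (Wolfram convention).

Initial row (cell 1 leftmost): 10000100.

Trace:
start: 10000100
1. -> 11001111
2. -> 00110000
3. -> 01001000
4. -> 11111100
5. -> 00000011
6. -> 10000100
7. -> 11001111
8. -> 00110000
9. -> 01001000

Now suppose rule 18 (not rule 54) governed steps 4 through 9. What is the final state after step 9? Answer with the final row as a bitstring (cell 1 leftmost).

01001000

(re-executing steps 4..9 under rule 18; state before step 4: 01001000)
4. -> 10110100
5. -> 00000011
6. -> 10000100
7. -> 01001011
8. -> 00110000
9. -> 01001000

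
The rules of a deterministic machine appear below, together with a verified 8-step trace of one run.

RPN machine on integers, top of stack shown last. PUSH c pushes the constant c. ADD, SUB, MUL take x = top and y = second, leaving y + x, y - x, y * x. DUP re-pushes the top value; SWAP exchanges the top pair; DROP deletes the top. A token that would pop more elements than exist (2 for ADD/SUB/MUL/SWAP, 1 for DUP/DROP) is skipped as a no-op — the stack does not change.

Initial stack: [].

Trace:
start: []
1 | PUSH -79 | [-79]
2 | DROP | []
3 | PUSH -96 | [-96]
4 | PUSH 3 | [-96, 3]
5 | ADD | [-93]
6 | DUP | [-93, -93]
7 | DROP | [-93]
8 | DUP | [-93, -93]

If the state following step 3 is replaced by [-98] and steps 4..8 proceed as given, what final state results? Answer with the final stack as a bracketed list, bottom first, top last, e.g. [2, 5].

[-95, -95]

state after step 3 := [-98]
4 | PUSH 3 | [-98, 3]
5 | ADD | [-95]
6 | DUP | [-95, -95]
7 | DROP | [-95]
8 | DUP | [-95, -95]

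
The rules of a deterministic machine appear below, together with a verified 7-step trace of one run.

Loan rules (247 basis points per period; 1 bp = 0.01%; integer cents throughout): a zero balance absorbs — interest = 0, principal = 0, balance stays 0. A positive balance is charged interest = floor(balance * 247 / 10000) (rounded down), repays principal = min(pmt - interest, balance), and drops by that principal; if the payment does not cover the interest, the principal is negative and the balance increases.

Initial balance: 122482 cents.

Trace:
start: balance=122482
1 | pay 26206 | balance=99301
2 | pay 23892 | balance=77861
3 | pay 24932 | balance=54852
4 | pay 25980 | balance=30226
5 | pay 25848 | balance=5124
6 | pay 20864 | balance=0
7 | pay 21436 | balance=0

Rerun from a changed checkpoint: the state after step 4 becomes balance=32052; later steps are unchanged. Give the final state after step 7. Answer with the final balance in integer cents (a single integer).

state after step 4 := balance=32052
5 | pay 25848 | balance=6995
6 | pay 20864 | balance=0
7 | pay 21436 | balance=0

0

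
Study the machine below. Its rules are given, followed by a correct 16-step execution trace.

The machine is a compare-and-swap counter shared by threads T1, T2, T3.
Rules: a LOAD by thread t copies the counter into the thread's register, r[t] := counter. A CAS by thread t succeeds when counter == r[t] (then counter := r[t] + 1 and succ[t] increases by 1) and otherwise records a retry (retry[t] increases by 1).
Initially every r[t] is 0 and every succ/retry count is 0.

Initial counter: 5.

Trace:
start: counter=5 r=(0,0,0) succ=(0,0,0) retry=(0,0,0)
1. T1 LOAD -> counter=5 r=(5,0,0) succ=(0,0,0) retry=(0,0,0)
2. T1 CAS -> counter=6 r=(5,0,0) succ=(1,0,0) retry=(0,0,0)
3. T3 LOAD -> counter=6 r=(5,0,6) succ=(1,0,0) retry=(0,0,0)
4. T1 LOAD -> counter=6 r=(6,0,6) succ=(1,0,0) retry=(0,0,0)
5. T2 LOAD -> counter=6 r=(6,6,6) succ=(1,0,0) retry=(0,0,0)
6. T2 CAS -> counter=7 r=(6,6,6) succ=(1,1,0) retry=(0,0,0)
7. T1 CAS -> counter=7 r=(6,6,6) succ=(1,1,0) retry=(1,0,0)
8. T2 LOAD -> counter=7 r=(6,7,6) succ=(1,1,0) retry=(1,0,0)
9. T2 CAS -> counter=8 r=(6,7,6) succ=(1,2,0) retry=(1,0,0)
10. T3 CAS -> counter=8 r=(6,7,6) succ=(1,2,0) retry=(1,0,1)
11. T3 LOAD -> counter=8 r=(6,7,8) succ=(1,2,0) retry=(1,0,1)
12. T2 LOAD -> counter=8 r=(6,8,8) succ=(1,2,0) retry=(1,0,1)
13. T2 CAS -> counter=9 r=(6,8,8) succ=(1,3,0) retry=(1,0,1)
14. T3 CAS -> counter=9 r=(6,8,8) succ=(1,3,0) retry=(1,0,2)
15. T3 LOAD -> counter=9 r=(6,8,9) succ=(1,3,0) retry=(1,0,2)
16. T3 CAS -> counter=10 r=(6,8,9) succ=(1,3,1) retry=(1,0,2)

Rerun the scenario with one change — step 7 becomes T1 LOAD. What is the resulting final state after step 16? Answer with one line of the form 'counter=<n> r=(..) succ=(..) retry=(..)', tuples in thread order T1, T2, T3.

counter=10 r=(7,8,9) succ=(1,3,1) retry=(0,0,2)

(re-executing from step 7 with the substitution; state before step 7: counter=7 r=(6,6,6) succ=(1,1,0) retry=(0,0,0))
7. T1 LOAD -> counter=7 r=(7,6,6) succ=(1,1,0) retry=(0,0,0)
8. T2 LOAD -> counter=7 r=(7,7,6) succ=(1,1,0) retry=(0,0,0)
9. T2 CAS -> counter=8 r=(7,7,6) succ=(1,2,0) retry=(0,0,0)
10. T3 CAS -> counter=8 r=(7,7,6) succ=(1,2,0) retry=(0,0,1)
11. T3 LOAD -> counter=8 r=(7,7,8) succ=(1,2,0) retry=(0,0,1)
12. T2 LOAD -> counter=8 r=(7,8,8) succ=(1,2,0) retry=(0,0,1)
13. T2 CAS -> counter=9 r=(7,8,8) succ=(1,3,0) retry=(0,0,1)
14. T3 CAS -> counter=9 r=(7,8,8) succ=(1,3,0) retry=(0,0,2)
15. T3 LOAD -> counter=9 r=(7,8,9) succ=(1,3,0) retry=(0,0,2)
16. T3 CAS -> counter=10 r=(7,8,9) succ=(1,3,1) retry=(0,0,2)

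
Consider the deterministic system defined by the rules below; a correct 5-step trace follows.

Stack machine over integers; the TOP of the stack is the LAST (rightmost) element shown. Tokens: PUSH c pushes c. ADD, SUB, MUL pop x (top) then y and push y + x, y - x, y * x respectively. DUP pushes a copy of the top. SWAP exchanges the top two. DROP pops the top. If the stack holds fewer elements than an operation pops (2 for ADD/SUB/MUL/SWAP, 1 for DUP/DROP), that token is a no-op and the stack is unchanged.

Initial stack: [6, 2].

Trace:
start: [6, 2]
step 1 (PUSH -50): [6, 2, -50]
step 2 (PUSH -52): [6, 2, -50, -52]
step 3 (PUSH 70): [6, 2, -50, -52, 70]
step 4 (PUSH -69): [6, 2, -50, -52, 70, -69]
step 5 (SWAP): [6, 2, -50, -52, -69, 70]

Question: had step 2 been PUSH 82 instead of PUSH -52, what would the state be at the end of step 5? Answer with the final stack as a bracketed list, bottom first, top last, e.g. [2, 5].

[6, 2, -50, 82, -69, 70]

(re-executing from step 2 with the substitution; state before step 2: [6, 2, -50])
step 2 (PUSH 82): [6, 2, -50, 82]
step 3 (PUSH 70): [6, 2, -50, 82, 70]
step 4 (PUSH -69): [6, 2, -50, 82, 70, -69]
step 5 (SWAP): [6, 2, -50, 82, -69, 70]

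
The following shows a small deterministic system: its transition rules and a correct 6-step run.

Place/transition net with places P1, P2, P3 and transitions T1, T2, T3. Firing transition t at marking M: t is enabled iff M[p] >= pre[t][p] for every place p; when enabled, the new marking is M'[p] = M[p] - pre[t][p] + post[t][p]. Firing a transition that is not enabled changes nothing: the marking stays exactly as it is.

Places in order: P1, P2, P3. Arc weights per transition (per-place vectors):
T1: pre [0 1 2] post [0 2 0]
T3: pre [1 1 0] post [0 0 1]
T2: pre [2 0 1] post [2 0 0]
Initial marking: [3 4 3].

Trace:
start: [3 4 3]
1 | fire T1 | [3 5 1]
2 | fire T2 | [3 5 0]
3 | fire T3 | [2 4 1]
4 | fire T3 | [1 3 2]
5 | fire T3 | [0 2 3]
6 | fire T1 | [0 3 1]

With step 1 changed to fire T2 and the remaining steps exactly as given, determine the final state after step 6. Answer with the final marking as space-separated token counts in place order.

(re-executing from step 1 with the substitution; state before step 1: [3 4 3])
1 | fire T2 | [3 4 2]
2 | fire T2 | [3 4 1]
3 | fire T3 | [2 3 2]
4 | fire T3 | [1 2 3]
5 | fire T3 | [0 1 4]
6 | fire T1 | [0 2 2]

0 2 2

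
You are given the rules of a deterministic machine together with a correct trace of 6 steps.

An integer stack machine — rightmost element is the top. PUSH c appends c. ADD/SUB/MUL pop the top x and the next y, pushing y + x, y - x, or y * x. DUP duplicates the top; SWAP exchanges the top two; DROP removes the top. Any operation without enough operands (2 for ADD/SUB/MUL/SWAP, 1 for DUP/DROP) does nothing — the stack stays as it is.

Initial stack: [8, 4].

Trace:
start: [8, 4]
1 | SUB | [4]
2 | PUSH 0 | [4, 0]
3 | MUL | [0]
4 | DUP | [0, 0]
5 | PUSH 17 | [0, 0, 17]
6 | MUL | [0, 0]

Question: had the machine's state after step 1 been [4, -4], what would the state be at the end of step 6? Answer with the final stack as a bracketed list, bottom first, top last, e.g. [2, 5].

[4, 0, 0]

state after step 1 := [4, -4]
2 | PUSH 0 | [4, -4, 0]
3 | MUL | [4, 0]
4 | DUP | [4, 0, 0]
5 | PUSH 17 | [4, 0, 0, 17]
6 | MUL | [4, 0, 0]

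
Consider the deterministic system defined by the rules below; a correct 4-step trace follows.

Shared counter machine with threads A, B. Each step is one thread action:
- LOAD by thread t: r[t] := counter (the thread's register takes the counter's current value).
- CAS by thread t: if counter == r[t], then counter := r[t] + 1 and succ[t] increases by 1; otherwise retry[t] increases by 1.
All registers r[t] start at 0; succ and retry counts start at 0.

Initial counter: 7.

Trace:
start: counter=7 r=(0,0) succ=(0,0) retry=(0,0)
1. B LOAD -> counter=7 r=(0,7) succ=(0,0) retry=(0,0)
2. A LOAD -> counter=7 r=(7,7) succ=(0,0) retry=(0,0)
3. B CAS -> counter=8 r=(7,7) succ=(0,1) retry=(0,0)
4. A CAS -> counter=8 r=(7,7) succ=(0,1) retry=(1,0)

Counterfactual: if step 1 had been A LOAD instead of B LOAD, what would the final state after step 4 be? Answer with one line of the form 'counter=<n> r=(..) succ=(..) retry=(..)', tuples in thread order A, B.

(re-executing from step 1 with the substitution; state before step 1: counter=7 r=(0,0) succ=(0,0) retry=(0,0))
1. A LOAD -> counter=7 r=(7,0) succ=(0,0) retry=(0,0)
2. A LOAD -> counter=7 r=(7,0) succ=(0,0) retry=(0,0)
3. B CAS -> counter=7 r=(7,0) succ=(0,0) retry=(0,1)
4. A CAS -> counter=8 r=(7,0) succ=(1,0) retry=(0,1)

counter=8 r=(7,0) succ=(1,0) retry=(0,1)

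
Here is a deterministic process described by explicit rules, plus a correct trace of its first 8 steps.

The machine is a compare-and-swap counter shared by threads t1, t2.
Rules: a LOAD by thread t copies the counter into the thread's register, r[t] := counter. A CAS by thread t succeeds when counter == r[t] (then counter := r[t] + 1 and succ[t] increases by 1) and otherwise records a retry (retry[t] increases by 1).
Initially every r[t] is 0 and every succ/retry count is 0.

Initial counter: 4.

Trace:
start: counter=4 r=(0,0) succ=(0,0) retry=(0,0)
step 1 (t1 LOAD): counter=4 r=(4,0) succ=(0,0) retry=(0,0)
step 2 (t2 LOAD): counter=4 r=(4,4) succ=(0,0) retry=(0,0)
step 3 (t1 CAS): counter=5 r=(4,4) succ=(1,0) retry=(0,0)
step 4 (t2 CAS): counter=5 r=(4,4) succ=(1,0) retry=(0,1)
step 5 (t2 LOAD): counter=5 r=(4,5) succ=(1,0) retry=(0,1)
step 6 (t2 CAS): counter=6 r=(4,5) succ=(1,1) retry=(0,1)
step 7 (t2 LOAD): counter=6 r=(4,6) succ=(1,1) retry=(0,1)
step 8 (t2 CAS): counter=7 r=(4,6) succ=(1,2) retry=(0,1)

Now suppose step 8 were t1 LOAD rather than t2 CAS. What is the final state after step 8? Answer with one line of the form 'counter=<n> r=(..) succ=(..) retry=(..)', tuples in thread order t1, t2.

(re-executing from step 8 with the substitution; state before step 8: counter=6 r=(4,6) succ=(1,1) retry=(0,1))
step 8 (t1 LOAD): counter=6 r=(6,6) succ=(1,1) retry=(0,1)

counter=6 r=(6,6) succ=(1,1) retry=(0,1)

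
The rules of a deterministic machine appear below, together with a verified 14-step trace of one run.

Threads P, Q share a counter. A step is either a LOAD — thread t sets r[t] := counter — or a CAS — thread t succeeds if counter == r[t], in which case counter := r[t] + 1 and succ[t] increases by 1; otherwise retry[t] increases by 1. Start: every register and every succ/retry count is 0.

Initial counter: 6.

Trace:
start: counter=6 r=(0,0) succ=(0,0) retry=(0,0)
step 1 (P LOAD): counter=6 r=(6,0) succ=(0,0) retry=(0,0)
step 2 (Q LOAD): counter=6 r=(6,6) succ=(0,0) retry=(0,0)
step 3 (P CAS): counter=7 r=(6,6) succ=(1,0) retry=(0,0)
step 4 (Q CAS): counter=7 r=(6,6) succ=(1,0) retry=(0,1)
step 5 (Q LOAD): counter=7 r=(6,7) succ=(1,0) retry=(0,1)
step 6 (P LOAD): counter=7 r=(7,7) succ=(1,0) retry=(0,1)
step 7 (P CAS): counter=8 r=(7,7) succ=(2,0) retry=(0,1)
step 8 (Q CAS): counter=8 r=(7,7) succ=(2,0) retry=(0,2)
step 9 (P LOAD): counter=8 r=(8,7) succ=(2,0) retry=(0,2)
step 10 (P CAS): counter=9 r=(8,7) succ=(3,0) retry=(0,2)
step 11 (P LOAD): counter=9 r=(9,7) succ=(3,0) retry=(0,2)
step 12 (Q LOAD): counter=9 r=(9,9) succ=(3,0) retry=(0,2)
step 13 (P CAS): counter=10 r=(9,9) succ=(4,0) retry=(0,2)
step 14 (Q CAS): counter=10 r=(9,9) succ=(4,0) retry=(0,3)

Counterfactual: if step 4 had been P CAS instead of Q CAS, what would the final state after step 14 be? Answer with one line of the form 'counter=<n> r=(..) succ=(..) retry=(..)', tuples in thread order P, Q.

(re-executing from step 4 with the substitution; state before step 4: counter=7 r=(6,6) succ=(1,0) retry=(0,0))
step 4 (P CAS): counter=7 r=(6,6) succ=(1,0) retry=(1,0)
step 5 (Q LOAD): counter=7 r=(6,7) succ=(1,0) retry=(1,0)
step 6 (P LOAD): counter=7 r=(7,7) succ=(1,0) retry=(1,0)
step 7 (P CAS): counter=8 r=(7,7) succ=(2,0) retry=(1,0)
step 8 (Q CAS): counter=8 r=(7,7) succ=(2,0) retry=(1,1)
step 9 (P LOAD): counter=8 r=(8,7) succ=(2,0) retry=(1,1)
step 10 (P CAS): counter=9 r=(8,7) succ=(3,0) retry=(1,1)
step 11 (P LOAD): counter=9 r=(9,7) succ=(3,0) retry=(1,1)
step 12 (Q LOAD): counter=9 r=(9,9) succ=(3,0) retry=(1,1)
step 13 (P CAS): counter=10 r=(9,9) succ=(4,0) retry=(1,1)
step 14 (Q CAS): counter=10 r=(9,9) succ=(4,0) retry=(1,2)

counter=10 r=(9,9) succ=(4,0) retry=(1,2)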